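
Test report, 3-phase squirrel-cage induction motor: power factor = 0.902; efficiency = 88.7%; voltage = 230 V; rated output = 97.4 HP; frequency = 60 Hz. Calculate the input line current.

P_out = 97.4 × 746 = 72660 W
P_in = P_out / η = 72660 / 0.887 = 81917 W
I_L = P_in / (√3·V_L·cosφ) = 81917 / (1.732 × 230 × 0.902) = 228 A

228 A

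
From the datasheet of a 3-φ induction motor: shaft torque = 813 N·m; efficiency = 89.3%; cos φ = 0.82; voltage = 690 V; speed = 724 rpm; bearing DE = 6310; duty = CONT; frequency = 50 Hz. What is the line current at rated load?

ω = 2π×724/60 = 75.82 rad/s; P_out = τω = 813 × 75.82 = 61642 W
P_in = P_out / η = 61642 / 0.893 = 69028 W
I_L = P_in / (√3·V_L·cosφ) = 69028 / (1.732 × 690 × 0.82) = 70.4 A

70.4 A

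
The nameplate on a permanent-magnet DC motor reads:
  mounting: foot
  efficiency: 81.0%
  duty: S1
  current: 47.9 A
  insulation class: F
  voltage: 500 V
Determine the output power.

19.4 kW

P_in = V·I = 500 × 47.9 = 23950 W
P_out = η·P_in = 0.81 × 23950 = 19400 W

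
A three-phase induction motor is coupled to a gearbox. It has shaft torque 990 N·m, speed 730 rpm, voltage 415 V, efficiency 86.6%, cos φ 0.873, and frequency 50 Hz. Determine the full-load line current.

139 A

ω = 2π×730/60 = 76.45 rad/s; P_out = τω = 990 × 76.45 = 75686 W
P_in = P_out / η = 75686 / 0.866 = 87397 W
I_L = P_in / (√3·V_L·cosφ) = 87397 / (1.732 × 415 × 0.873) = 139 A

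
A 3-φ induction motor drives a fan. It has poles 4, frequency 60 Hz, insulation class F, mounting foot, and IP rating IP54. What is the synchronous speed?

1800 rpm

n_s = 120f/p = 120×60/4 = 1800 rpm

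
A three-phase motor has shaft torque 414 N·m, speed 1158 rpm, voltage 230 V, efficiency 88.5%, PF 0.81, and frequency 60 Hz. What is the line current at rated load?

176 A

ω = 2π×1158/60 = 121.3 rad/s; P_out = τω = 414 × 121.3 = 50218 W
P_in = P_out / η = 50218 / 0.885 = 56744 W
I_L = P_in / (√3·V_L·cosφ) = 56744 / (1.732 × 230 × 0.81) = 176 A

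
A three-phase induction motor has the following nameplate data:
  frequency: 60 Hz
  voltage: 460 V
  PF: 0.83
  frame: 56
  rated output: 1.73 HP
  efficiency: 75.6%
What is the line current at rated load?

P_out = 1.73 × 746 = 1291 W
P_in = P_out / η = 1291 / 0.756 = 1708 W
I_L = P_in / (√3·V_L·cosφ) = 1708 / (1.732 × 460 × 0.83) = 2.58 A

2.58 A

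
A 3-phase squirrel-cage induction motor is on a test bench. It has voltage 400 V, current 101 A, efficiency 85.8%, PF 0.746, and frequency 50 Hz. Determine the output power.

P_in = √3·V·I·cosφ = 1.732 × 400 × 101 × 0.746 = 52200 W
P_out = η·P_in = 0.858 × 52200 = 44788 W

44.8 kW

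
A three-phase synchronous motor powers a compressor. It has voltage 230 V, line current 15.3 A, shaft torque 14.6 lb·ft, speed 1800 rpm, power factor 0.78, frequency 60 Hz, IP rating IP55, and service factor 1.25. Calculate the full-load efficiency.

78.5 %

τ = 14.6 lb·ft × 1.356 = 19.8 N·m
ω = 2π × 1800/60 = 188.5 rad/s; P_out = τω = 19.8 × 188.5 = 3732 W
P_in = √3·V_L·I_L·cosφ = 1.732 × 230 × 15.3 × 0.78 = 4754 W
η = P_out / P_in = 3732 / 4754 = 0.785 = 78.5%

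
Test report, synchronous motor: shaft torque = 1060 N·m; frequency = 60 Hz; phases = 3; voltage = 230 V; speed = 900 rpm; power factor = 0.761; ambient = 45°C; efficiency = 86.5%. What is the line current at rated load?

ω = 2π×900/60 = 94.25 rad/s; P_out = τω = 1060 × 94.25 = 99905 W
P_in = P_out / η = 99905 / 0.865 = 115497 W
I_L = P_in / (√3·V_L·cosφ) = 115497 / (1.732 × 230 × 0.761) = 381 A

381 A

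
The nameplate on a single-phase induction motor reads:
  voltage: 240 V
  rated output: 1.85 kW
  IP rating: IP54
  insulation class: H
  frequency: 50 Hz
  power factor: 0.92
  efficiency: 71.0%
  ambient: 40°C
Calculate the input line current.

11.8 A

P_out = 1.85 kW = 1850 W
P_in = P_out / η = 1850 / 0.710 = 2606 W
I = P_in / (V·cosφ) = 2606 / (240 × 0.92) = 11.8 A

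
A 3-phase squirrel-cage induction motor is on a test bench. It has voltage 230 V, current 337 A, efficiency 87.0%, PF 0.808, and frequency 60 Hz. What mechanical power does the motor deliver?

P_in = √3·V·I·cosφ = 1.732 × 230 × 337 × 0.808 = 108472 W
P_out = η·P_in = 0.87 × 108472 = 94371 W

94.4 kW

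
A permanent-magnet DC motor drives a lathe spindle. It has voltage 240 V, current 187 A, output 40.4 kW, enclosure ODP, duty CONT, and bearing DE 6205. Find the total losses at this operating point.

4.48 kW

P_in = V·I = 240×187 = 44880 W
P_out = 40400 W
Losses = P_in − P_out = 44880 − 40400 = 4480 W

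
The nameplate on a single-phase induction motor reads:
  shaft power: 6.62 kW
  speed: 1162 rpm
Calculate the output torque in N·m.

ω = 2π × 1162/60 = 121.7 rad/s
τ = P/ω = 6620/121.7 = 54.4 N·m

54.4 N·m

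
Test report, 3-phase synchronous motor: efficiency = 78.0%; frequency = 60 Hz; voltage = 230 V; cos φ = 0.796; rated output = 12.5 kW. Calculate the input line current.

50.5 A

P_out = 12.5 kW = 12500 W
P_in = P_out / η = 12500 / 0.780 = 16026 W
I_L = P_in / (√3·V_L·cosφ) = 16026 / (1.732 × 230 × 0.796) = 50.5 A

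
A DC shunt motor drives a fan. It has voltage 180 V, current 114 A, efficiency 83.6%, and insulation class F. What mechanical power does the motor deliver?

P_in = V·I = 180 × 114 = 20520 W
P_out = η·P_in = 0.836 × 20520 = 17155 W

17.2 kW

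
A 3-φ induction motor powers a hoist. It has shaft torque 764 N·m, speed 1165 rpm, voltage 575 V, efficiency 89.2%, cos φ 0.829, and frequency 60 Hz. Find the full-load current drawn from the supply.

127 A

ω = 2π×1165/60 = 122 rad/s; P_out = τω = 764 × 122 = 93208 W
P_in = P_out / η = 93208 / 0.892 = 104493 W
I_L = P_in / (√3·V_L·cosφ) = 104493 / (1.732 × 575 × 0.829) = 127 A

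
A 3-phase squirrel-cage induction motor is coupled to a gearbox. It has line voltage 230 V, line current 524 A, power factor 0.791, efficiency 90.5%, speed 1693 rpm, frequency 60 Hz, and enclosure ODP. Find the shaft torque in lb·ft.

622 lb·ft

P_in = √3·V·I·cosφ = 1.732 × 230 × 524 × 0.791 = 165114 W
P_out = η·P_in = 0.905 × 165114 = 149428 W
n = 1693 rpm
ω = 2π×1693/60 = 177.3 rad/s
τ = P_out/ω = 149428/177.3 = 842.8 N·m
In lb·ft: 842.8/1.356 = 622 lb·ft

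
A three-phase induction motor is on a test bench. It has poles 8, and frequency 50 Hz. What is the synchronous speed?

750 rpm

n_s = 120f/p = 120×50/8 = 750 rpm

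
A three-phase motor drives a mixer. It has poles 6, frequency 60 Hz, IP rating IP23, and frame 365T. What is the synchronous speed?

1200 rpm

n_s = 120f/p = 120×60/6 = 1200 rpm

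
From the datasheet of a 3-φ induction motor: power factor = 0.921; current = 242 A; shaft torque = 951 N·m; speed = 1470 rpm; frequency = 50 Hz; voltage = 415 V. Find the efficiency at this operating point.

91.4 %

ω = 2π × 1470/60 = 153.9 rad/s; P_out = τω = 951 × 153.9 = 146359 W
P_in = √3·V_L·I_L·cosφ = 1.732 × 415 × 242 × 0.921 = 160203 W
η = P_out / P_in = 146359 / 160203 = 0.914 = 91.4%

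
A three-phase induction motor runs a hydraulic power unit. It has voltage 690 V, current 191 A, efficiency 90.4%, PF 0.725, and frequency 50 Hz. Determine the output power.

P_in = √3·V·I·cosφ = 1.732 × 690 × 191 × 0.725 = 165489 W
P_out = η·P_in = 0.904 × 165489 = 149602 W

150 kW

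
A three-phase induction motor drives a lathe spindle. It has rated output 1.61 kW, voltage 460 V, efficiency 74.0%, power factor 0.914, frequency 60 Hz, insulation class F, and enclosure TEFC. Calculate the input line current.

P_out = 1.61 kW = 1610 W
P_in = P_out / η = 1610 / 0.740 = 2176 W
I_L = P_in / (√3·V_L·cosφ) = 2176 / (1.732 × 460 × 0.914) = 2.99 A

2.99 A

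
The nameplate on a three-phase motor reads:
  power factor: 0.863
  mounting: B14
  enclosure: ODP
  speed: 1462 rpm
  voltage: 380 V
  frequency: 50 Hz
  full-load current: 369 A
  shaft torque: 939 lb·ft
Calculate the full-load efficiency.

93.0 %

τ = 939 lb·ft × 1.356 = 1273 N·m
ω = 2π × 1462/60 = 153.1 rad/s; P_out = τω = 1273 × 153.1 = 194896 W
P_in = √3·V_L·I_L·cosφ = 1.732 × 380 × 369 × 0.863 = 209589 W
η = P_out / P_in = 194896 / 209589 = 0.930 = 93.0%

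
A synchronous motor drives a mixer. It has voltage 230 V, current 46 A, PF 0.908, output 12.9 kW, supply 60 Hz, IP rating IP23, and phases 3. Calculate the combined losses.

P_in = √3·V·I·cosφ = 1.732×230×46×0.908 = 16639 W
P_out = 12900 W
Losses = P_in − P_out = 16639 − 12900 = 3739 W

3.74 kW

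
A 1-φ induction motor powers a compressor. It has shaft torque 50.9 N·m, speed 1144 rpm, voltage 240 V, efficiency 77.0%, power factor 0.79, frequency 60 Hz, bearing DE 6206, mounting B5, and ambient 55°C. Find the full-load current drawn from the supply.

ω = 2π×1144/60 = 119.8 rad/s; P_out = τω = 50.9 × 119.8 = 6098 W
P_in = P_out / η = 6098 / 0.770 = 7919 W
I = P_in / (V·cosφ) = 7919 / (240 × 0.79) = 41.8 A

41.8 A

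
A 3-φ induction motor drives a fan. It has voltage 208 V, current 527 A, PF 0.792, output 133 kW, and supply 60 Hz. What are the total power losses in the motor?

17400 W

P_in = √3·V·I·cosφ = 1.732×208×527×0.792 = 150365 W
P_out = 133000 W
Losses = P_in − P_out = 150365 − 133000 = 17365 W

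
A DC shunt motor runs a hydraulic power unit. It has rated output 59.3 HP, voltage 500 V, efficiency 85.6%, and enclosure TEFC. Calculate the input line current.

103 A

P_out = 59.3 × 746 = 44238 W
P_in = P_out / η = 44238 / 0.856 = 51680 W
I = P_in / V = 51680 / 500 = 103 A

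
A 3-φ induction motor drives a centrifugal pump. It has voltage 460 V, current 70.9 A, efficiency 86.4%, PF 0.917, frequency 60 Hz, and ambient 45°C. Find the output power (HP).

60 HP

P_in = √3·V·I·cosφ = 1.732 × 460 × 70.9 × 0.917 = 51799 W
P_out = η·P_in = 0.864 × 51799 = 44754 W
= 44754/746 = 60 HP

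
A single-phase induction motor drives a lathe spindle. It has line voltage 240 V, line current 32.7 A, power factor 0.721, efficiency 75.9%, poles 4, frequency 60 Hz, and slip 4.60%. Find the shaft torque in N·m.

23.9 N·m

P_in = V·I·cosφ = 240 × 32.7 × 0.721 = 5658 W
P_out = η·P_in = 0.759 × 5658 = 4294 W
n_s = 120×60/4 = 1800 rpm; n = 1800×(1−0.046) = 1717 rpm
ω = 2π×1717/60 = 179.8 rad/s
τ = P_out/ω = 4294/179.8 = 23.9 N·m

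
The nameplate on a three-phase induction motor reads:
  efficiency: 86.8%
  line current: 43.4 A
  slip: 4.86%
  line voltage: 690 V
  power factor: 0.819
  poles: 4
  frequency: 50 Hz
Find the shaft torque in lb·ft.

182 lb·ft

P_in = √3·V·I·cosφ = 1.732 × 690 × 43.4 × 0.819 = 42479 W
P_out = η·P_in = 0.868 × 42479 = 36872 W
n_s = 120×50/4 = 1500 rpm; n = 1500×(1−0.0486) = 1427 rpm
ω = 2π×1427/60 = 149.4 rad/s
τ = P_out/ω = 36872/149.4 = 246.8 N·m
In lb·ft: 246.8/1.356 = 182 lb·ft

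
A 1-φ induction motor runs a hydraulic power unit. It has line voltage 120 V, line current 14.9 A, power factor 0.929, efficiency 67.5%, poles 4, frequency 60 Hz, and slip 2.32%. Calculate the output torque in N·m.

P_in = V·I·cosφ = 120 × 14.9 × 0.929 = 1661 W
P_out = η·P_in = 0.675 × 1661 = 1121 W
n_s = 120×60/4 = 1800 rpm; n = 1800×(1−0.0232) = 1758 rpm
ω = 2π×1758/60 = 184.1 rad/s
τ = P_out/ω = 1121/184.1 = 6.09 N·m

6.09 N·m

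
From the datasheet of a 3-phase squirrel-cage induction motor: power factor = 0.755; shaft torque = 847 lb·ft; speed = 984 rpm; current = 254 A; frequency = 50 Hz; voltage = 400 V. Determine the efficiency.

89.1 %

τ = 847 lb·ft × 1.356 = 1149 N·m
ω = 2π × 984/60 = 103 rad/s; P_out = τω = 1149 × 103 = 118347 W
P_in = √3·V_L·I_L·cosφ = 1.732 × 400 × 254 × 0.755 = 132858 W
η = P_out / P_in = 118347 / 132858 = 0.891 = 89.1%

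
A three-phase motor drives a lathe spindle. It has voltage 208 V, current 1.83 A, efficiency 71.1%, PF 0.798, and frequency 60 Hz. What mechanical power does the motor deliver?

P_in = √3·V·I·cosφ = 1.732 × 208 × 1.83 × 0.798 = 526 W
P_out = η·P_in = 0.711 × 526 = 374 W

0.374 kW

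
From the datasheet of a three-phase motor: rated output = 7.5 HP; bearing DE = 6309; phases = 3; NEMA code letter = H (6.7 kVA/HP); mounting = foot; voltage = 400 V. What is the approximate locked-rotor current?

72.5 A

S_LR = 6.7 × 7.5 = 50.25 kVA
I_LR = S_LR/(√3·V_L) = 50250/(1.732×400) = 72.5 A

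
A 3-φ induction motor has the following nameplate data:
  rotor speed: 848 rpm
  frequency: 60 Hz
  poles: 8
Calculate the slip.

n_s = 120f/p = 120×60/8 = 900 rpm
s = (n_s − n)/n_s = (900 − 848)/900 = 0.0578

5.8 %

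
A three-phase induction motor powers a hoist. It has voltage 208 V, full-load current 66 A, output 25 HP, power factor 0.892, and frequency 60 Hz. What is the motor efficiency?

P_out = 25 × 746 = 18650 W
P_in = √3·V_L·I_L·cosφ = 1.732 × 208 × 66 × 0.892 = 21209 W
η = P_out / P_in = 18650 / 21209 = 0.879 = 87.9%

87.9 %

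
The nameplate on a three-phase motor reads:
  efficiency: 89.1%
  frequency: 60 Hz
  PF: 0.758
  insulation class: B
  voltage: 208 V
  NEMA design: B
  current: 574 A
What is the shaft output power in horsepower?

P_in = √3·V·I·cosφ = 1.732 × 208 × 574 × 0.758 = 156745 W
P_out = η·P_in = 0.891 × 156745 = 139660 W
= 139660/746 = 187 HP

187 HP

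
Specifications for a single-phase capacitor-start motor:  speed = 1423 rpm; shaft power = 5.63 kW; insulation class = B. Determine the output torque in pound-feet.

ω = 2π × 1423/60 = 149 rad/s
τ = P/ω = 5630/149 = 37.79 N·m
In lb·ft: 37.79/1.356 = 27.9 lb·ft

27.9 lb·ft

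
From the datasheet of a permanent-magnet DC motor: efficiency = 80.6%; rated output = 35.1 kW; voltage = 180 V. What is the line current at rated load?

P_out = 35.1 kW = 35100 W
P_in = P_out / η = 35100 / 0.806 = 43548 W
I = P_in / V = 43548 / 180 = 242 A

242 A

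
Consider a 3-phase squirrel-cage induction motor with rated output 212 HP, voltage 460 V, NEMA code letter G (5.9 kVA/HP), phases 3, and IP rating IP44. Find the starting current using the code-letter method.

1570 A

S_LR = 5.9 × 212 = 1250.8 kVA
I_LR = S_LR/(√3·V_L) = 1250800/(1.732×460) = 1570 A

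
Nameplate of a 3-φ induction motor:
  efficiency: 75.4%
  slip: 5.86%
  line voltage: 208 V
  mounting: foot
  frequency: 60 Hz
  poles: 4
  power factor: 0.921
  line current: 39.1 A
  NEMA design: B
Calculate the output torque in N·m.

55.1 N·m

P_in = √3·V·I·cosφ = 1.732 × 208 × 39.1 × 0.921 = 12973 W
P_out = η·P_in = 0.754 × 12973 = 9782 W
n_s = 120×60/4 = 1800 rpm; n = 1800×(1−0.0586) = 1695 rpm
ω = 2π×1695/60 = 177.5 rad/s
τ = P_out/ω = 9782/177.5 = 55.1 N·m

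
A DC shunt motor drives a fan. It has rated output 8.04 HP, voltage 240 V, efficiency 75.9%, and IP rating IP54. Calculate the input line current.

P_out = 8.04 × 746 = 5998 W
P_in = P_out / η = 5998 / 0.759 = 7903 W
I = P_in / V = 7903 / 240 = 32.9 A

32.9 A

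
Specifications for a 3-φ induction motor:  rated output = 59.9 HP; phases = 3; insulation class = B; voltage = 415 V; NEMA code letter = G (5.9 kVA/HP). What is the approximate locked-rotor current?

S_LR = 5.9 × 59.9 = 353.41 kVA
I_LR = S_LR/(√3·V_L) = 353410/(1.732×415) = 492 A

492 A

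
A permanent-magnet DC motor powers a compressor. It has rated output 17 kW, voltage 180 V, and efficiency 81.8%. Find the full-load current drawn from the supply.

P_out = 17 kW = 17000 W
P_in = P_out / η = 17000 / 0.818 = 20782 W
I = P_in / V = 20782 / 180 = 115 A

115 A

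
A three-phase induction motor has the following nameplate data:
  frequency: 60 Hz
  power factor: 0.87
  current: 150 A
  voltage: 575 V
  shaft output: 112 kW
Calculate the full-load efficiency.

P_out = 112 kW = 112000 W
P_in = √3·V_L·I_L·cosφ = 1.732 × 575 × 150 × 0.87 = 129965 W
η = P_out / P_in = 112000 / 129965 = 0.862 = 86.2%

86.2 %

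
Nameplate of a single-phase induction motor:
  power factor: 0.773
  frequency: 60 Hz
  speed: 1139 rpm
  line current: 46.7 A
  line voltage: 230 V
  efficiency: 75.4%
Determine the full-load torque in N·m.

52.5 N·m

P_in = V·I·cosφ = 230 × 46.7 × 0.773 = 8303 W
P_out = η·P_in = 0.754 × 8303 = 6260 W
n = 1139 rpm
ω = 2π×1139/60 = 119.3 rad/s
τ = P_out/ω = 6260/119.3 = 52.5 N·m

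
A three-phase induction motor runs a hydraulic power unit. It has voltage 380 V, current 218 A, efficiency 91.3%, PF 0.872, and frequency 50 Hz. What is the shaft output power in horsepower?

153 HP

P_in = √3·V·I·cosφ = 1.732 × 380 × 218 × 0.872 = 125114 W
P_out = η·P_in = 0.913 × 125114 = 114229 W
= 114229/746 = 153 HP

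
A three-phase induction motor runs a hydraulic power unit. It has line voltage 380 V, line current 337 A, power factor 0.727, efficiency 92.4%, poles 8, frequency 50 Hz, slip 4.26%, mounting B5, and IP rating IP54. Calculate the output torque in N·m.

P_in = √3·V·I·cosφ = 1.732 × 380 × 337 × 0.727 = 161249 W
P_out = η·P_in = 0.924 × 161249 = 148994 W
n_s = 120×50/8 = 750 rpm; n = 750×(1−0.0426) = 718 rpm
ω = 2π×718/60 = 75.19 rad/s
τ = P_out/ω = 148994/75.19 = 1980 N·m

1980 N·m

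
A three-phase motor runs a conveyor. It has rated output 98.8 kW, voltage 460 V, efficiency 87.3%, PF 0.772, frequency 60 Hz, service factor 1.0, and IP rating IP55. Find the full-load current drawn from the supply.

P_out = 98.8 kW = 98800 W
P_in = P_out / η = 98800 / 0.873 = 113173 W
I_L = P_in / (√3·V_L·cosφ) = 113173 / (1.732 × 460 × 0.772) = 184 A

184 A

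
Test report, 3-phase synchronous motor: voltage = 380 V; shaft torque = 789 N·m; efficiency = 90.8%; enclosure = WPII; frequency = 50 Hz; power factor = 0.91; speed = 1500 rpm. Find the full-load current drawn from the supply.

228 A

ω = 2π×1500/60 = 157.1 rad/s; P_out = τω = 789 × 157.1 = 123952 W
P_in = P_out / η = 123952 / 0.908 = 136511 W
I_L = P_in / (√3·V_L·cosφ) = 136511 / (1.732 × 380 × 0.91) = 228 A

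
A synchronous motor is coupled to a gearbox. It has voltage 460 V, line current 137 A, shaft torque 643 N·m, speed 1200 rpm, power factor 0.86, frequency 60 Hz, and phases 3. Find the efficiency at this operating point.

ω = 2π × 1200/60 = 125.7 rad/s; P_out = τω = 643 × 125.7 = 80825 W
P_in = √3·V_L·I_L·cosφ = 1.732 × 460 × 137 × 0.86 = 93870 W
η = P_out / P_in = 80825 / 93870 = 0.861 = 86.1%

86.1 %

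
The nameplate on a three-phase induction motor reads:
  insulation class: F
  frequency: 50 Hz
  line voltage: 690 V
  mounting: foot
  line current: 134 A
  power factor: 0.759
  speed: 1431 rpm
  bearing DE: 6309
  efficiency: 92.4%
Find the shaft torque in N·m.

P_in = √3·V·I·cosφ = 1.732 × 690 × 134 × 0.759 = 121547 W
P_out = η·P_in = 0.924 × 121547 = 112309 W
n = 1431 rpm
ω = 2π×1431/60 = 149.9 rad/s
τ = P_out/ω = 112309/149.9 = 749 N·m

749 N·m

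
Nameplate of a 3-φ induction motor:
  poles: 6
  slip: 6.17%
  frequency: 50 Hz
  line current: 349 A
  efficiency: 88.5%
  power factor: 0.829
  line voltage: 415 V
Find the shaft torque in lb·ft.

1380 lb·ft

P_in = √3·V·I·cosφ = 1.732 × 415 × 349 × 0.829 = 207958 W
P_out = η·P_in = 0.885 × 207958 = 184043 W
n_s = 120×50/6 = 1000 rpm; n = 1000×(1−0.0617) = 938 rpm
ω = 2π×938/60 = 98.23 rad/s
τ = P_out/ω = 184043/98.23 = 1874 N·m
In lb·ft: 1874/1.356 = 1380 lb·ft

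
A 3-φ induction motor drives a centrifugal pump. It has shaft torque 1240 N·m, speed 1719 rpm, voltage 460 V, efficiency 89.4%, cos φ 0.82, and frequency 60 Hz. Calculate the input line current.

382 A

ω = 2π×1719/60 = 180 rad/s; P_out = τω = 1240 × 180 = 223200 W
P_in = P_out / η = 223200 / 0.894 = 249664 W
I_L = P_in / (√3·V_L·cosφ) = 249664 / (1.732 × 460 × 0.82) = 382 A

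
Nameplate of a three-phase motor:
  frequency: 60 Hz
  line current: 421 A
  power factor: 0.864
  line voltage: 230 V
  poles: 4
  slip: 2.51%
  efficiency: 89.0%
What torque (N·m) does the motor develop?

P_in = √3·V·I·cosφ = 1.732 × 230 × 421 × 0.864 = 144901 W
P_out = η·P_in = 0.89 × 144901 = 128962 W
n_s = 120×60/4 = 1800 rpm; n = 1800×(1−0.0251) = 1755 rpm
ω = 2π×1755/60 = 183.8 rad/s
τ = P_out/ω = 128962/183.8 = 702 N·m

702 N·m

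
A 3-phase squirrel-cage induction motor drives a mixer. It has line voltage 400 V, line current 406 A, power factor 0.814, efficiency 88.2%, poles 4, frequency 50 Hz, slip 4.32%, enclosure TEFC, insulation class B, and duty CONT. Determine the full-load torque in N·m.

P_in = √3·V·I·cosφ = 1.732 × 400 × 406 × 0.814 = 228959 W
P_out = η·P_in = 0.882 × 228959 = 201942 W
n_s = 120×50/4 = 1500 rpm; n = 1500×(1−0.0432) = 1435 rpm
ω = 2π×1435/60 = 150.3 rad/s
τ = P_out/ω = 201942/150.3 = 1340 N·m

1340 N·m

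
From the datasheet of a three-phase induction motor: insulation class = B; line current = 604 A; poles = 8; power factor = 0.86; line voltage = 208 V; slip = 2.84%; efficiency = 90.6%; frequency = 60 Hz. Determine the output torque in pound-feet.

1370 lb·ft

P_in = √3·V·I·cosφ = 1.732 × 208 × 604 × 0.86 = 187131 W
P_out = η·P_in = 0.906 × 187131 = 169541 W
n_s = 120×60/8 = 900 rpm; n = 900×(1−0.0284) = 874 rpm
ω = 2π×874/60 = 91.53 rad/s
τ = P_out/ω = 169541/91.53 = 1852 N·m
In lb·ft: 1852/1.356 = 1370 lb·ft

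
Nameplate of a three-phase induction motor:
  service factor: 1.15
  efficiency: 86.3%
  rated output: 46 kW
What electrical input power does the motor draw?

53.3 kW

P_out = 46000 W
P_in = P_out/η = 46000/0.863 = 53302 W = 53.3 kW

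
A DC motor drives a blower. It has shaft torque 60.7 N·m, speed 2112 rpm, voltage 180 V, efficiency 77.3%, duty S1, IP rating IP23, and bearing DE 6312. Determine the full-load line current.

ω = 2π×2112/60 = 221.2 rad/s; P_out = τω = 60.7 × 221.2 = 13427 W
P_in = P_out / η = 13427 / 0.773 = 17370 W
I = P_in / V = 17370 / 180 = 96.5 A

96.5 A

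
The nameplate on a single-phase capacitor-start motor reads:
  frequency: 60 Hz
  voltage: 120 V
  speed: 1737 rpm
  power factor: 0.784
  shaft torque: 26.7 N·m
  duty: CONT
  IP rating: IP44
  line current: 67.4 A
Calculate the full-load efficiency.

76.6 %

ω = 2π × 1737/60 = 181.9 rad/s; P_out = τω = 26.7 × 181.9 = 4857 W
P_in = V·I·cosφ = 120 × 67.4 × 0.784 = 6341 W
η = P_out / P_in = 4857 / 6341 = 0.766 = 76.6%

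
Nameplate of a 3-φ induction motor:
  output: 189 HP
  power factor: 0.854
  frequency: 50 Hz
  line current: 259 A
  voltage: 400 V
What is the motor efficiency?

P_out = 189 × 746 = 140994 W
P_in = √3·V_L·I_L·cosφ = 1.732 × 400 × 259 × 0.854 = 153238 W
η = P_out / P_in = 140994 / 153238 = 0.920 = 92.0%

92.0 %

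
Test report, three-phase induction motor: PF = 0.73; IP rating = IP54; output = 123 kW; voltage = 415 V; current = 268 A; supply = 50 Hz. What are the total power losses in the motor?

P_in = √3·V·I·cosφ = 1.732×415×268×0.73 = 140622 W
P_out = 123000 W
Losses = P_in − P_out = 140622 − 123000 = 17622 W

17.6 kW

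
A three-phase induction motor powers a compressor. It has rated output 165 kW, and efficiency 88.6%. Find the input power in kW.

P_out = 165000 W
P_in = P_out/η = 165000/0.886 = 186230 W = 186 kW

186 kW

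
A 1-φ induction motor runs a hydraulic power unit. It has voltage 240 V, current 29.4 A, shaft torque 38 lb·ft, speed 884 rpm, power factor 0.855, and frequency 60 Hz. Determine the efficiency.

79.1 %

τ = 38 lb·ft × 1.356 = 51.53 N·m
ω = 2π × 884/60 = 92.57 rad/s; P_out = τω = 51.53 × 92.57 = 4770 W
P_in = V·I·cosφ = 240 × 29.4 × 0.855 = 6033 W
η = P_out / P_in = 4770 / 6033 = 0.791 = 79.1%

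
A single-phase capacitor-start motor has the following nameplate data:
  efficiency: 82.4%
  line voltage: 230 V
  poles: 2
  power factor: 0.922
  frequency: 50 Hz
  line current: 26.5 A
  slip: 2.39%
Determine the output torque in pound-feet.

11.1 lb·ft

P_in = V·I·cosφ = 230 × 26.5 × 0.922 = 5620 W
P_out = η·P_in = 0.824 × 5620 = 4631 W
n_s = 120×50/2 = 3000 rpm; n = 3000×(1−0.0239) = 2928 rpm
ω = 2π×2928/60 = 306.6 rad/s
τ = P_out/ω = 4631/306.6 = 15.1 N·m
In lb·ft: 15.1/1.356 = 11.1 lb·ft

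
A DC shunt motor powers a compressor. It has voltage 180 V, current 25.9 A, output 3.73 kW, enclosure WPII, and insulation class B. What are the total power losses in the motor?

932 W

P_in = V·I = 180×25.9 = 4662 W
P_out = 3730 W
Losses = P_in − P_out = 4662 − 3730 = 932 W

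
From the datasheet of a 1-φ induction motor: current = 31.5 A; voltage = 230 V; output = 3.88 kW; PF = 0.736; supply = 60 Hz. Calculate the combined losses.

P_in = V·I·cosφ = 230×31.5×0.736 = 5332 W
P_out = 3880 W
Losses = P_in − P_out = 5332 − 3880 = 1452 W

1450 W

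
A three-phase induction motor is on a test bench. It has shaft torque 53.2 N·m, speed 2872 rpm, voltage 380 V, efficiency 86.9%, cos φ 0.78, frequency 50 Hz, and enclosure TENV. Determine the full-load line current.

ω = 2π×2872/60 = 300.8 rad/s; P_out = τω = 53.2 × 300.8 = 16003 W
P_in = P_out / η = 16003 / 0.869 = 18415 W
I_L = P_in / (√3·V_L·cosφ) = 18415 / (1.732 × 380 × 0.78) = 35.9 A

35.9 A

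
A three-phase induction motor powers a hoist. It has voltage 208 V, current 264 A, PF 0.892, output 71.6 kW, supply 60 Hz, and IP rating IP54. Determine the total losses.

13200 W

P_in = √3·V·I·cosφ = 1.732×208×264×0.892 = 84836 W
P_out = 71600 W
Losses = P_in − P_out = 84836 − 71600 = 13236 W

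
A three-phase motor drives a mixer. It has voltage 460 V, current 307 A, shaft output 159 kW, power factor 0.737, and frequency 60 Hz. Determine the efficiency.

P_out = 159 kW = 159000 W
P_in = √3·V_L·I_L·cosφ = 1.732 × 460 × 307 × 0.737 = 180265 W
η = P_out / P_in = 159000 / 180265 = 0.882 = 88.2%

88.2 %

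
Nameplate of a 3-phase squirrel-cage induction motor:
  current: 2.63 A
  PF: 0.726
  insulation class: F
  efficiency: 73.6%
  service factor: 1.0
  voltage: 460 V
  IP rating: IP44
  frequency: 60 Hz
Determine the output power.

P_in = √3·V·I·cosφ = 1.732 × 460 × 2.63 × 0.726 = 1521 W
P_out = η·P_in = 0.736 × 1521 = 1119 W

1.12 kW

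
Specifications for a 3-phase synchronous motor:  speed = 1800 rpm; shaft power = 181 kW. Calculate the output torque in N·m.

960 N·m

ω = 2π × 1800/60 = 188.5 rad/s
τ = P/ω = 181000/188.5 = 960 N·m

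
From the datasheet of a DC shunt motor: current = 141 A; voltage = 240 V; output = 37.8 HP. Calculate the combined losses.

5640 W

P_in = V·I = 240×141 = 33840 W
P_out = 37.8×746 = 28199 W
Losses = P_in − P_out = 33840 − 28199 = 5641 W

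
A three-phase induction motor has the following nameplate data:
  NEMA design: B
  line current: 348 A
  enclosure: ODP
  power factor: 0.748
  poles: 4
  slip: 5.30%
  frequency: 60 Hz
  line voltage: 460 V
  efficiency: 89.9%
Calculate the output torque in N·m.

P_in = √3·V·I·cosφ = 1.732 × 460 × 348 × 0.748 = 207389 W
P_out = η·P_in = 0.899 × 207389 = 186443 W
n_s = 120×60/4 = 1800 rpm; n = 1800×(1−0.053) = 1705 rpm
ω = 2π×1705/60 = 178.5 rad/s
τ = P_out/ω = 186443/178.5 = 1040 N·m

1040 N·m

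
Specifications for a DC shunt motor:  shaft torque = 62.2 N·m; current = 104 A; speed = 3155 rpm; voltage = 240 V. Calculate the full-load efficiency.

82.3 %

ω = 2π × 3155/60 = 330.4 rad/s; P_out = τω = 62.2 × 330.4 = 20551 W
P_in = V·I = 240 × 104 = 24960 W
η = P_out / P_in = 20551 / 24960 = 0.823 = 82.3%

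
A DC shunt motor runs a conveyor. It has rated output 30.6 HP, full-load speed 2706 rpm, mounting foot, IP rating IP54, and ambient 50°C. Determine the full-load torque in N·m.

P_out = 30.6 × 746 = 22828 W
ω = 2π × 2706/60 = 283.4 rad/s
τ = P_out/ω = 22828/283.4 = 80.6 N·m

80.6 N·m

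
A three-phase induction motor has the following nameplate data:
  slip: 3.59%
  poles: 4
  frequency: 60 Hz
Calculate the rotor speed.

n_s = 120f/p = 120×60/4 = 1800 rpm
n = n_s(1 − s) = 1800 × (1 − 0.0359) = 1735 rpm

1735 rpm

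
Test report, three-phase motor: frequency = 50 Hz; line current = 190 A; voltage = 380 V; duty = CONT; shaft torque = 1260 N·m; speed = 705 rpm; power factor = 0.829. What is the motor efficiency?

89.7 %

ω = 2π × 705/60 = 73.83 rad/s; P_out = τω = 1260 × 73.83 = 93026 W
P_in = √3·V_L·I_L·cosφ = 1.732 × 380 × 190 × 0.829 = 103667 W
η = P_out / P_in = 93026 / 103667 = 0.897 = 89.7%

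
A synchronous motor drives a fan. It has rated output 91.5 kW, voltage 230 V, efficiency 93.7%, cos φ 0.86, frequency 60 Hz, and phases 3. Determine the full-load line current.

285 A

P_out = 91.5 kW = 91500 W
P_in = P_out / η = 91500 / 0.937 = 97652 W
I_L = P_in / (√3·V_L·cosφ) = 97652 / (1.732 × 230 × 0.86) = 285 A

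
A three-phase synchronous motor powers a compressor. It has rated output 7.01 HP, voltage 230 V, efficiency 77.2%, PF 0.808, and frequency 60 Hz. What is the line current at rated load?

P_out = 7.01 × 746 = 5229 W
P_in = P_out / η = 5229 / 0.772 = 6773 W
I_L = P_in / (√3·V_L·cosφ) = 6773 / (1.732 × 230 × 0.808) = 21 A

21 A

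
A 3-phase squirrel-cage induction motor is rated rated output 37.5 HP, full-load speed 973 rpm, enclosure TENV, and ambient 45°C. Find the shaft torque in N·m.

275 N·m

P_out = 37.5 × 746 = 27975 W
ω = 2π × 973/60 = 101.9 rad/s
τ = P_out/ω = 27975/101.9 = 275 N·m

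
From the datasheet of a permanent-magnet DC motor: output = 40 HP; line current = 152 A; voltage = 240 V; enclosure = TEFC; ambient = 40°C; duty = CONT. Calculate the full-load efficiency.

81.8 %

P_out = 40 × 746 = 29840 W
P_in = V·I = 240 × 152 = 36480 W
η = P_out / P_in = 29840 / 36480 = 0.818 = 81.8%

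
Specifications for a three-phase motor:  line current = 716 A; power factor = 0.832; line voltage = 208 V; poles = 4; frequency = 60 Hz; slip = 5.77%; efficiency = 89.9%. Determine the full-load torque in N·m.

P_in = √3·V·I·cosφ = 1.732 × 208 × 716 × 0.832 = 214609 W
P_out = η·P_in = 0.899 × 214609 = 192933 W
n_s = 120×60/4 = 1800 rpm; n = 1800×(1−0.0577) = 1696 rpm
ω = 2π×1696/60 = 177.6 rad/s
τ = P_out/ω = 192933/177.6 = 1090 N·m

1090 N·m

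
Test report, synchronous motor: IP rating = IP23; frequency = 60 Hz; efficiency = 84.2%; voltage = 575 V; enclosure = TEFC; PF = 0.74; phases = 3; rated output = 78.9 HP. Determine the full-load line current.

94.9 A

P_out = 78.9 × 746 = 58859 W
P_in = P_out / η = 58859 / 0.842 = 69904 W
I_L = P_in / (√3·V_L·cosφ) = 69904 / (1.732 × 575 × 0.74) = 94.9 A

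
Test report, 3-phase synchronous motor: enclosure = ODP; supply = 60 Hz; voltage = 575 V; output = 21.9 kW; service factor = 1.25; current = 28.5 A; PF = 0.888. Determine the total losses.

3.3 kW

P_in = √3·V·I·cosφ = 1.732×575×28.5×0.888 = 25204 W
P_out = 21900 W
Losses = P_in − P_out = 25204 − 21900 = 3304 W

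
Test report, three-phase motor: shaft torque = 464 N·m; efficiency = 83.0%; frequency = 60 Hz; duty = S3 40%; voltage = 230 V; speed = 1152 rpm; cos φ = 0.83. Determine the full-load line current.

ω = 2π×1152/60 = 120.6 rad/s; P_out = τω = 464 × 120.6 = 55958 W
P_in = P_out / η = 55958 / 0.830 = 67419 W
I_L = P_in / (√3·V_L·cosφ) = 67419 / (1.732 × 230 × 0.83) = 204 A

204 A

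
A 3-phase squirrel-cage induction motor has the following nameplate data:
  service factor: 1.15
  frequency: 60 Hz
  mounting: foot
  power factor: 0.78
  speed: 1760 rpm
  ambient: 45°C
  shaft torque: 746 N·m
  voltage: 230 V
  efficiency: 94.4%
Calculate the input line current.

ω = 2π×1760/60 = 184.3 rad/s; P_out = τω = 746 × 184.3 = 137488 W
P_in = P_out / η = 137488 / 0.944 = 145644 W
I_L = P_in / (√3·V_L·cosφ) = 145644 / (1.732 × 230 × 0.78) = 469 A

469 A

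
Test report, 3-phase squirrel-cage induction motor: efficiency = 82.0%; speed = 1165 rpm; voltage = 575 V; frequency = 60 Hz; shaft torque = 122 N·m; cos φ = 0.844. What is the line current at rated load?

ω = 2π×1165/60 = 122 rad/s; P_out = τω = 122 × 122 = 14884 W
P_in = P_out / η = 14884 / 0.820 = 18151 W
I_L = P_in / (√3·V_L·cosφ) = 18151 / (1.732 × 575 × 0.844) = 21.6 A

21.6 A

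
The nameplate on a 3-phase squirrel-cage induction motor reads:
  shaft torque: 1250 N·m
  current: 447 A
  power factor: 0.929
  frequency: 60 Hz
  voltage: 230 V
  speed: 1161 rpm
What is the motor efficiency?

91.9 %

ω = 2π × 1161/60 = 121.6 rad/s; P_out = τω = 1250 × 121.6 = 152000 W
P_in = √3·V_L·I_L·cosφ = 1.732 × 230 × 447 × 0.929 = 165424 W
η = P_out / P_in = 152000 / 165424 = 0.919 = 91.9%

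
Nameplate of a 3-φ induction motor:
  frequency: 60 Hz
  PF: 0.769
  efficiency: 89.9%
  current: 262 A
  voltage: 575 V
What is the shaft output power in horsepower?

242 HP

P_in = √3·V·I·cosφ = 1.732 × 575 × 262 × 0.769 = 200652 W
P_out = η·P_in = 0.899 × 200652 = 180386 W
= 180386/746 = 242 HP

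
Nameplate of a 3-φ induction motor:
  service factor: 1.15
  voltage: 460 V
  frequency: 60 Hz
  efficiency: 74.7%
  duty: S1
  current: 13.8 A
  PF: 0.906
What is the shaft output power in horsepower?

P_in = √3·V·I·cosφ = 1.732 × 460 × 13.8 × 0.906 = 9961 W
P_out = η·P_in = 0.747 × 9961 = 7441 W
= 7441/746 = 9.97 HP

9.97 HP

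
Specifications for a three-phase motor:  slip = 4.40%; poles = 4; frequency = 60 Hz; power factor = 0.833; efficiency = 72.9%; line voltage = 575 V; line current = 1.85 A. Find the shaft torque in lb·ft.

P_in = √3·V·I·cosφ = 1.732 × 575 × 1.85 × 0.833 = 1535 W
P_out = η·P_in = 0.729 × 1535 = 1119 W
n_s = 120×60/4 = 1800 rpm; n = 1800×(1−0.044) = 1721 rpm
ω = 2π×1721/60 = 180.2 rad/s
τ = P_out/ω = 1119/180.2 = 6.21 N·m
In lb·ft: 6.21/1.356 = 4.58 lb·ft

4.58 lb·ft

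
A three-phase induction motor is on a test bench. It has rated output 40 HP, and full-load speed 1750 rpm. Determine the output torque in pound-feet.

120 lb·ft

P_out = 40 × 746 = 29840 W
ω = 2π × 1750/60 = 183.3 rad/s
τ = P_out/ω = 29840/183.3 = 162.8 N·m
In lb·ft: 162.8/1.356 = 120 lb·ft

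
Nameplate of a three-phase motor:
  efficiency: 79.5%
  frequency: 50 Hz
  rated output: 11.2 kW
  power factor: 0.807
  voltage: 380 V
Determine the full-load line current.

P_out = 11.2 kW = 11200 W
P_in = P_out / η = 11200 / 0.795 = 14088 W
I_L = P_in / (√3·V_L·cosφ) = 14088 / (1.732 × 380 × 0.807) = 26.5 A

26.5 A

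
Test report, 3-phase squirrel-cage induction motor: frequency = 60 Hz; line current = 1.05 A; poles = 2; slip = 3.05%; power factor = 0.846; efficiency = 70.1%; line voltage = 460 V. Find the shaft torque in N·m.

P_in = √3·V·I·cosφ = 1.732 × 460 × 1.05 × 0.846 = 708 W
P_out = η·P_in = 0.701 × 708 = 496 W
n_s = 120×60/2 = 3600 rpm; n = 3600×(1−0.0305) = 3490 rpm
ω = 2π×3490/60 = 365.5 rad/s
τ = P_out/ω = 496/365.5 = 1.36 N·m

1.36 N·m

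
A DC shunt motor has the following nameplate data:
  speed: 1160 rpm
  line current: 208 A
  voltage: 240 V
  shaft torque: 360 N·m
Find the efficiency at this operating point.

ω = 2π × 1160/60 = 121.5 rad/s; P_out = τω = 360 × 121.5 = 43740 W
P_in = V·I = 240 × 208 = 49920 W
η = P_out / P_in = 43740 / 49920 = 0.876 = 87.6%

87.6 %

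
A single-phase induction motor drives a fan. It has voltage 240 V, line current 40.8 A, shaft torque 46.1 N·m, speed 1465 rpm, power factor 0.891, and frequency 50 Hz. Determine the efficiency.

ω = 2π × 1465/60 = 153.4 rad/s; P_out = τω = 46.1 × 153.4 = 7072 W
P_in = V·I·cosφ = 240 × 40.8 × 0.891 = 8725 W
η = P_out / P_in = 7072 / 8725 = 0.811 = 81.1%

81.1 %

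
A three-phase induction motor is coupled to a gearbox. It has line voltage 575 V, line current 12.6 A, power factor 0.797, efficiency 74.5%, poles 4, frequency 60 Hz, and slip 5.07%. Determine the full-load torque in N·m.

P_in = √3·V·I·cosφ = 1.732 × 575 × 12.6 × 0.797 = 10001 W
P_out = η·P_in = 0.745 × 10001 = 7451 W
n_s = 120×60/4 = 1800 rpm; n = 1800×(1−0.0507) = 1709 rpm
ω = 2π×1709/60 = 179 rad/s
τ = P_out/ω = 7451/179 = 41.6 N·m

41.6 N·m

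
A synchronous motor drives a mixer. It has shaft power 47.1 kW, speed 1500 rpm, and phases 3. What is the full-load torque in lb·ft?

ω = 2π × 1500/60 = 157.1 rad/s
τ = P/ω = 47100/157.1 = 299.8 N·m
In lb·ft: 299.8/1.356 = 221 lb·ft

221 lb·ft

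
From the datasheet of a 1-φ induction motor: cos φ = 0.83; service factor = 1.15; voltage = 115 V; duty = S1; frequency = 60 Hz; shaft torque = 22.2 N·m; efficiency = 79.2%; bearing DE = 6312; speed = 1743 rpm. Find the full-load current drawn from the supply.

53.6 A

ω = 2π×1743/60 = 182.5 rad/s; P_out = τω = 22.2 × 182.5 = 4052 W
P_in = P_out / η = 4052 / 0.792 = 5116 W
I = P_in / (V·cosφ) = 5116 / (115 × 0.83) = 53.6 A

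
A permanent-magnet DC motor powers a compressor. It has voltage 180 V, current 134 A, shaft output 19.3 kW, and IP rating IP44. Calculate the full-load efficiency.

P_out = 19.3 kW = 19300 W
P_in = V·I = 180 × 134 = 24120 W
η = P_out / P_in = 19300 / 24120 = 0.800 = 80.0%

80.0 %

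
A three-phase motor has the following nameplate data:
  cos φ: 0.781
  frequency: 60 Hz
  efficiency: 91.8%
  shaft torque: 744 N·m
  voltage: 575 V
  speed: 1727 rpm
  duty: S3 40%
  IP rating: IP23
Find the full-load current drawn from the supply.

188 A

ω = 2π×1727/60 = 180.9 rad/s; P_out = τω = 744 × 180.9 = 134590 W
P_in = P_out / η = 134590 / 0.918 = 146612 W
I_L = P_in / (√3·V_L·cosφ) = 146612 / (1.732 × 575 × 0.781) = 188 A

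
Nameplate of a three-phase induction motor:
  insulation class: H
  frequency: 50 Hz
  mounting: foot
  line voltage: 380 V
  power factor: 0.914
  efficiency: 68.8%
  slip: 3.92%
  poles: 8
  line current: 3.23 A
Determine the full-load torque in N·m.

P_in = √3·V·I·cosφ = 1.732 × 380 × 3.23 × 0.914 = 1943 W
P_out = η·P_in = 0.688 × 1943 = 1337 W
n_s = 120×50/8 = 750 rpm; n = 750×(1−0.0392) = 721 rpm
ω = 2π×721/60 = 75.5 rad/s
τ = P_out/ω = 1337/75.5 = 17.7 N·m

17.7 N·m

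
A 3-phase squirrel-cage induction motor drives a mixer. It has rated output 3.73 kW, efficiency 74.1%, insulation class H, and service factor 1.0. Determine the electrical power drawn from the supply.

P_out = 3730 W
P_in = P_out/η = 3730/0.741 = 5034 W = 5.03 kW

5.03 kW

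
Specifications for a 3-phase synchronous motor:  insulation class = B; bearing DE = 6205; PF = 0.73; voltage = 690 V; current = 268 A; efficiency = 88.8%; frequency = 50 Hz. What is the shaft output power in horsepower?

278 HP

P_in = √3·V·I·cosφ = 1.732 × 690 × 268 × 0.73 = 233805 W
P_out = η·P_in = 0.888 × 233805 = 207619 W
= 207619/746 = 278 HP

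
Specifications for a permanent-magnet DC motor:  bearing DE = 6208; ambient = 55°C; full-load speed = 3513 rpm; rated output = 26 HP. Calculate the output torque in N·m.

P_out = 26 × 746 = 19396 W
ω = 2π × 3513/60 = 367.9 rad/s
τ = P_out/ω = 19396/367.9 = 52.7 N·m

52.7 N·m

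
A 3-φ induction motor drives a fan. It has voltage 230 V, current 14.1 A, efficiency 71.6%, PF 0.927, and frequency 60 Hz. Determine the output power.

3.73 kW

P_in = √3·V·I·cosφ = 1.732 × 230 × 14.1 × 0.927 = 5207 W
P_out = η·P_in = 0.716 × 5207 = 3728 W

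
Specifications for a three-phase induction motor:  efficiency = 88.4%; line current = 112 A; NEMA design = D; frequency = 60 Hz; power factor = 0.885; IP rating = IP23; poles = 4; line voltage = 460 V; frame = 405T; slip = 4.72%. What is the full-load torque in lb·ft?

P_in = √3·V·I·cosφ = 1.732 × 460 × 112 × 0.885 = 78971 W
P_out = η·P_in = 0.884 × 78971 = 69810 W
n_s = 120×60/4 = 1800 rpm; n = 1800×(1−0.0472) = 1715 rpm
ω = 2π×1715/60 = 179.6 rad/s
τ = P_out/ω = 69810/179.6 = 388.7 N·m
In lb·ft: 388.7/1.356 = 287 lb·ft

287 lb·ft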